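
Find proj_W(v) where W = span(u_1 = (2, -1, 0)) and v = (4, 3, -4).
proj_W(v) = (2, -1, 0)

Set up U = [u_1 | ... | u_1] ∈ R^(3×1). The projector onto W = col(U) is P = U (U^T U)^(-1) U^T.
Compute U^T U =
  [5],
and U^T v = (5).
Solve U^T U · c = U^T v for the coefficients: c = (1). The projection is proj_W(v) = U c.
Check: (v - proj_W(v)) · u_1 = 0  (should be 0).
Result: proj_W(v) = (2, -1, 0).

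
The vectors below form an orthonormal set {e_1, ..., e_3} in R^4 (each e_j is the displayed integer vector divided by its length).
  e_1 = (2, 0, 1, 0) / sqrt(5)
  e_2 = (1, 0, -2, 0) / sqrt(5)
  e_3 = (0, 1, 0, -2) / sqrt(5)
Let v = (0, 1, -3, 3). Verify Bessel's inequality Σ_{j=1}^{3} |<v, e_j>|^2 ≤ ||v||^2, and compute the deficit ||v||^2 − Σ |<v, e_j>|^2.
Σ |<v, e_j>|^2 = 14; ||v||^2 = 19; deficit = 5

Write each e_j = u_j / sqrt(<u_j, u_j>) where u_j is the displayed integer vector. Then <v, e_j> = <v, u_j> / sqrt(<u_j, u_j>), so |<v, e_j>|^2 = <v, u_j>^2 / <u_j, u_j>.
Coefficients: <v, e_1> = -3/sqrt(5), <v, e_2> = 6/sqrt(5), <v, e_3> = -5/sqrt(5).
Square and sum: Σ |<v, e_j>|^2 = 14.
Compute ||v||^2 = v·v = 19.
Deficit = 19 − 14 = 5 ≥ 0, confirming Bessel's inequality. (The deficit equals ||v − Σ <v,e_j> e_j||^2, the squared distance from v to span{e_j}.)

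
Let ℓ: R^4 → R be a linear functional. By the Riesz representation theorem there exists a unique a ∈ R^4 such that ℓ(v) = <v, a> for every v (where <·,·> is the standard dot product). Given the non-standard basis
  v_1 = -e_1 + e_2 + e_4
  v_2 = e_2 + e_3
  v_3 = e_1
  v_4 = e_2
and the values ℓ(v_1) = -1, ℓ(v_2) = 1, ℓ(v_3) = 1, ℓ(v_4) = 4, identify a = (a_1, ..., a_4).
a = (1, 4, -3, -4)

Write a = (a_1, ..., a_4) in the standard basis. For each basis vector v_i, ℓ(v_i) = <v_i, a> is a linear equation in the a_j's. Collect the n equations into a matrix system V a = ℓ, where row i of V is v_i (expressed in the standard basis). Since V is invertible (lower-triangular with 1s on the diagonal, up to permutation), solve by back-substitution:
  V =
[[-1, 1, 0, 1],
 [0, 1, 1, 0],
 [1, 0, 0, 0],
 [0, 1, 0, 0]]
  V a = (-1, 1, 1, 4)
Solving gives a = (1, 4, -3, -4).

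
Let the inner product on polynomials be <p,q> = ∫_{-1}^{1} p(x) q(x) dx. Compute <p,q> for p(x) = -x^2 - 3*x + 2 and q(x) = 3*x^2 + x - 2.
<p,q> = -88/15

Expand the product: p(x)·q(x) = -3*x^4 - 10*x^3 + 5*x^2 + 8*x - 4.
∫_{-1}^{1} of each monomial x^k gives [2/(k+1) if k even, 0 if k odd]. Integrating term-by-term (or equivalently evaluating the antiderivative F(x) = -3*x^5/5 - 5*x^4/2 + 5*x^3/3 + 4*x^2 - 4*x at the endpoints):
  F(1) − F(−1) = -43/30 − (133/30) = -88/15.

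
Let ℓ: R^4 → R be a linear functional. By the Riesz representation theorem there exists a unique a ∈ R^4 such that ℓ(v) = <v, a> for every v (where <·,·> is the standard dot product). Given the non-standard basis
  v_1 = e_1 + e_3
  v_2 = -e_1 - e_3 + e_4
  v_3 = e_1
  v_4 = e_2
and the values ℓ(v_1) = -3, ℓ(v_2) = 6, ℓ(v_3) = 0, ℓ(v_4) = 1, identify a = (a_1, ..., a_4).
a = (0, 1, -3, 3)

Write a = (a_1, ..., a_4) in the standard basis. For each basis vector v_i, ℓ(v_i) = <v_i, a> is a linear equation in the a_j's. Collect the n equations into a matrix system V a = ℓ, where row i of V is v_i (expressed in the standard basis). Since V is invertible (lower-triangular with 1s on the diagonal, up to permutation), solve by back-substitution:
  V =
[[1, 0, 1, 0],
 [-1, 0, -1, 1],
 [1, 0, 0, 0],
 [0, 1, 0, 0]]
  V a = (-3, 6, 0, 1)
Solving gives a = (0, 1, -3, 3).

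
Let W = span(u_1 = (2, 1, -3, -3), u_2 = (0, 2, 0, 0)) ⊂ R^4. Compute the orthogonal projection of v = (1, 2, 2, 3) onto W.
proj_W(v) = (-13/11, 2, 39/22, 39/22)

Set up U = [u_1 | ... | u_2] ∈ R^(4×2). The projector onto W = col(U) is P = U (U^T U)^(-1) U^T.
Compute U^T U =
  [23, 2]
  [2, 4],
and U^T v = (-11, 4).
Solve U^T U · c = U^T v for the coefficients: c = (-13/22, 57/44). The projection is proj_W(v) = U c.
Check: (v - proj_W(v)) · u_1 = 0  (should be 0).
Check: (v - proj_W(v)) · u_2 = 0  (should be 0).
Result: proj_W(v) = (-13/11, 2, 39/22, 39/22).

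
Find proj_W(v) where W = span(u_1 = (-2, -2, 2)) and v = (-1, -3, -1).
proj_W(v) = (-1, -1, 1)

Set up U = [u_1 | ... | u_1] ∈ R^(3×1). The projector onto W = col(U) is P = U (U^T U)^(-1) U^T.
Compute U^T U =
  [12],
and U^T v = (6).
Solve U^T U · c = U^T v for the coefficients: c = (1/2). The projection is proj_W(v) = U c.
Check: (v - proj_W(v)) · u_1 = 0  (should be 0).
Result: proj_W(v) = (-1, -1, 1).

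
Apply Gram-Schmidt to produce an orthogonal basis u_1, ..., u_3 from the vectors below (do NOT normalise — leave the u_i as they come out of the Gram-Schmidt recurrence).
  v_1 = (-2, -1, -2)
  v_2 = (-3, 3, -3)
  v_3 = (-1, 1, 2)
Orthogonal basis:
  u_1 = (-2, -1, -2)
  u_2 = (-1, 4, -1)
  u_3 = (-3/2, 0, 3/2)

Apply the Gram-Schmidt recurrence
  u_1 = v_1
  u_i = v_i − Σ_{j<i} ((v_i · u_j) / (u_j · u_j)) · u_j.

Step by step this gives:
  u_1 = (-2, -1, -2)
  u_2 = (-1, 4, -1)
  u_3 = (-3/2, 0, 3/2)

Orthogonality check:
  u_2 · u_1 = 0 (should be 0)
  u_3 · u_1 = 0 (should be 0)
  u_3 · u_2 = 0 (should be 0)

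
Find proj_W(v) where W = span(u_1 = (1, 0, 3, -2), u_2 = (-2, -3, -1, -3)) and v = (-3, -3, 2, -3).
proj_W(v) = (-413/321, -299/107, 256/321, -1267/321)

Set up U = [u_1 | ... | u_2] ∈ R^(4×2). The projector onto W = col(U) is P = U (U^T U)^(-1) U^T.
Compute U^T U =
  [14, 1]
  [1, 23],
and U^T v = (9, 22).
Solve U^T U · c = U^T v for the coefficients: c = (185/321, 299/321). The projection is proj_W(v) = U c.
Check: (v - proj_W(v)) · u_1 = 0  (should be 0).
Check: (v - proj_W(v)) · u_2 = 0  (should be 0).
Result: proj_W(v) = (-413/321, -299/107, 256/321, -1267/321).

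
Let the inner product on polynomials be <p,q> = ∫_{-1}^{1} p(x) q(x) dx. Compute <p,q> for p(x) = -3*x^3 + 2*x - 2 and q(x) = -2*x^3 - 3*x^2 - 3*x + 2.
<p,q> = -30/7

Expand the product: p(x)·q(x) = 6*x^6 + 9*x^5 + 5*x^4 - 8*x^3 + 10*x - 4.
∫_{-1}^{1} of each monomial x^k gives [2/(k+1) if k even, 0 if k odd]. Integrating term-by-term (or equivalently evaluating the antiderivative F(x) = 6*x^7/7 + 3*x^6/2 + x^5 - 2*x^4 + 5*x^2 - 4*x at the endpoints):
  F(1) − F(−1) = 33/14 − (93/14) = -30/7.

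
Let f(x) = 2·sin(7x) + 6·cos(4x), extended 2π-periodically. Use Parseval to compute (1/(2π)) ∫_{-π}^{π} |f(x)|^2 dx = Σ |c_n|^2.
Σ |c_n|^2 = 20

Expand |f|^2 and use orthogonality of {sin(nx), cos(mx)} on [-π, π]:
  ∫_{-π}^{π} sin(nx)^2 dx = π, ∫ cos(mx)^2 dx = π, and cross terms integrate to 0.
So ∫_{-π}^{π} f(x)^2 dx = 2^2 · π + 6^2 · π = (4 + 36)π.
Divide by 2π: (4 + 36)/2 = 20.
By Parseval, this equals Σ |c_n|^2.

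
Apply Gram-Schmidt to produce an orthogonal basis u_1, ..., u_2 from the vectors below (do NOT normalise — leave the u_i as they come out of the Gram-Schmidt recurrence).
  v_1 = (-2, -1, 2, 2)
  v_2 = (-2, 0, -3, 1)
Orthogonal basis:
  u_1 = (-2, -1, 2, 2)
  u_2 = (-2, 0, -3, 1)

Apply the Gram-Schmidt recurrence
  u_1 = v_1
  u_i = v_i − Σ_{j<i} ((v_i · u_j) / (u_j · u_j)) · u_j.

Step by step this gives:
  u_1 = (-2, -1, 2, 2)
  u_2 = (-2, 0, -3, 1)

Orthogonality check:
  u_2 · u_1 = 0 (should be 0)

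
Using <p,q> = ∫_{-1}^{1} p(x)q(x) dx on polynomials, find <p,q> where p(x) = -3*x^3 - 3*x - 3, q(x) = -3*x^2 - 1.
<p,q> = 12

Expand the product: p(x)·q(x) = 9*x^5 + 12*x^3 + 9*x^2 + 3*x + 3.
∫_{-1}^{1} of each monomial x^k gives [2/(k+1) if k even, 0 if k odd]. Integrating term-by-term (or equivalently evaluating the antiderivative F(x) = 3*x^6/2 + 3*x^4 + 3*x^3 + 3*x^2/2 + 3*x at the endpoints):
  F(1) − F(−1) = 12 − (0) = 12.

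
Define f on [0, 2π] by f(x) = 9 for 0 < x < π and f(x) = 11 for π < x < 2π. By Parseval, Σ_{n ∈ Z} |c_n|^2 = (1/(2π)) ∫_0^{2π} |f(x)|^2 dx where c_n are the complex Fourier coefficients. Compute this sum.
Σ |c_n|^2 = 101

Parseval equates the L^2 energy of f (normalised by 1/(2π)) with the ℓ^2 sum of its Fourier coefficients: (1/(2π)) ∫_0^{2π} |f|^2 = Σ |c_n|^2.
Compute the left side: (1/(2π)) [∫_0^π 9^2 dx + ∫_π^{2π} 11^2 dx] = (1/(2π)) · (81π + 121π) = (81 + 121)/2 = 101.
So Σ_{n ∈ Z} |c_n|^2 = 101.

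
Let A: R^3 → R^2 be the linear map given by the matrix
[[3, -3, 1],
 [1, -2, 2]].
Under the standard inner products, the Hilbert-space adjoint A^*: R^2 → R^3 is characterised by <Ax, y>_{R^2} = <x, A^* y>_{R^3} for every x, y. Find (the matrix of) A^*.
A^* = A^T =
[[3, 1],
 [-3, -2],
 [1, 2]]

For real matrices with standard dot products, the defining identity <Ax, y> = <x, A^* y> gives (Ax)^T y = x^T (A^*) y, i.e. x^T A^T y = x^T (A^*) y. Since this holds for all x, y, we must have A^* = A^T. Therefore
A^* =
[[3, 1],
 [-3, -2],
 [1, 2]].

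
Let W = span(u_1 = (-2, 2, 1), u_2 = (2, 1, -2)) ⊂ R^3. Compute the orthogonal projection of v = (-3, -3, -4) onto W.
proj_W(v) = (6/13, -21/13, 2/13)

Set up U = [u_1 | ... | u_2] ∈ R^(3×2). The projector onto W = col(U) is P = U (U^T U)^(-1) U^T.
Compute U^T U =
  [9, -4]
  [-4, 9],
and U^T v = (-4, -1).
Solve U^T U · c = U^T v for the coefficients: c = (-8/13, -5/13). The projection is proj_W(v) = U c.
Check: (v - proj_W(v)) · u_1 = 0  (should be 0).
Check: (v - proj_W(v)) · u_2 = 0  (should be 0).
Result: proj_W(v) = (6/13, -21/13, 2/13).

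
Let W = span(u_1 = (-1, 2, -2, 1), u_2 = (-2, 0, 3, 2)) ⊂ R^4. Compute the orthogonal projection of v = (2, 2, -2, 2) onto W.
proj_W(v) = (-18/83, 124/83, -190/83, 18/83)

Set up U = [u_1 | ... | u_2] ∈ R^(4×2). The projector onto W = col(U) is P = U (U^T U)^(-1) U^T.
Compute U^T U =
  [10, -2]
  [-2, 17],
and U^T v = (8, -6).
Solve U^T U · c = U^T v for the coefficients: c = (62/83, -22/83). The projection is proj_W(v) = U c.
Check: (v - proj_W(v)) · u_1 = 0  (should be 0).
Check: (v - proj_W(v)) · u_2 = 0  (should be 0).
Result: proj_W(v) = (-18/83, 124/83, -190/83, 18/83).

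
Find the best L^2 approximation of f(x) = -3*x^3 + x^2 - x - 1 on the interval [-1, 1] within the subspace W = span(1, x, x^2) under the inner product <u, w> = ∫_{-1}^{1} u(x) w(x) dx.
g(x) = x^2 - 14*x/5 - 1

The best approximation g ∈ W is the orthogonal projection of f onto W. Writing g = a_0 + a_1 x + a_2 x^2, the coefficients solve the normal equations G · a = b where
  G_{ij} = <φ_i, φ_j> and b_i = <f, φ_i>, with φ_0 = 1, φ_1 = x, φ_2 = x^2.
G =
  [2, 0, 2/3]
  [0, 2/3, 0]
  [2/3, 0, 2/5],
b = (-4/3, -28/15, -4/15).
Solving gives a_0 = -1, a_1 = -14/5, a_2 = 1, so
  g(x) = x^2 - 14*x/5 - 1.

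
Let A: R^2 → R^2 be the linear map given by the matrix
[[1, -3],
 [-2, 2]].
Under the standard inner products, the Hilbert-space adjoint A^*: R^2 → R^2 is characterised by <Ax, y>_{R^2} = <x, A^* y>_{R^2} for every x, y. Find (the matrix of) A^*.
A^* = A^T =
[[1, -2],
 [-3, 2]]

For real matrices with standard dot products, the defining identity <Ax, y> = <x, A^* y> gives (Ax)^T y = x^T (A^*) y, i.e. x^T A^T y = x^T (A^*) y. Since this holds for all x, y, we must have A^* = A^T. Therefore
A^* =
[[1, -2],
 [-3, 2]].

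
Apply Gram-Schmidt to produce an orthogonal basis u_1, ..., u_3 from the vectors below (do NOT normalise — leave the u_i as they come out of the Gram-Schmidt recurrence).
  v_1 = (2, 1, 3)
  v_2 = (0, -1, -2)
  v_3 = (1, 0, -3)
Orthogonal basis:
  u_1 = (2, 1, 3)
  u_2 = (1, -1/2, -1/2)
  u_3 = (1/3, 4/3, -2/3)

Apply the Gram-Schmidt recurrence
  u_1 = v_1
  u_i = v_i − Σ_{j<i} ((v_i · u_j) / (u_j · u_j)) · u_j.

Step by step this gives:
  u_1 = (2, 1, 3)
  u_2 = (1, -1/2, -1/2)
  u_3 = (1/3, 4/3, -2/3)

Orthogonality check:
  u_2 · u_1 = 0 (should be 0)
  u_3 · u_1 = 0 (should be 0)
  u_3 · u_2 = 0 (should be 0)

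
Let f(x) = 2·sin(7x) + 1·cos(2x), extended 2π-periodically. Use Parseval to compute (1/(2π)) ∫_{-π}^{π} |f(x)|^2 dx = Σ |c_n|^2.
Σ |c_n|^2 = 5/2

Expand |f|^2 and use orthogonality of {sin(nx), cos(mx)} on [-π, π]:
  ∫_{-π}^{π} sin(nx)^2 dx = π, ∫ cos(mx)^2 dx = π, and cross terms integrate to 0.
So ∫_{-π}^{π} f(x)^2 dx = 2^2 · π + 1^2 · π = (4 + 1)π.
Divide by 2π: (4 + 1)/2 = 5/2.
By Parseval, this equals Σ |c_n|^2.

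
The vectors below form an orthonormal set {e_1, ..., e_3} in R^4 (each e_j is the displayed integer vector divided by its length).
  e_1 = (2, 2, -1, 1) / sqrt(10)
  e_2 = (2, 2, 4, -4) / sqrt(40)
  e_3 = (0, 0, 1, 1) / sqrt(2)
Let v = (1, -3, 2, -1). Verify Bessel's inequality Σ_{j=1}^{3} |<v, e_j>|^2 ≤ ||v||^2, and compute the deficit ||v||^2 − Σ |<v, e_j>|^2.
Σ |<v, e_j>|^2 = 7; ||v||^2 = 15; deficit = 8

Write each e_j = u_j / sqrt(<u_j, u_j>) where u_j is the displayed integer vector. Then <v, e_j> = <v, u_j> / sqrt(<u_j, u_j>), so |<v, e_j>|^2 = <v, u_j>^2 / <u_j, u_j>.
Coefficients: <v, e_1> = -7/sqrt(10), <v, e_2> = 8/sqrt(40), <v, e_3> = 1/sqrt(2).
Square and sum: Σ |<v, e_j>|^2 = 7.
Compute ||v||^2 = v·v = 15.
Deficit = 15 − 7 = 8 ≥ 0, confirming Bessel's inequality. (The deficit equals ||v − Σ <v,e_j> e_j||^2, the squared distance from v to span{e_j}.)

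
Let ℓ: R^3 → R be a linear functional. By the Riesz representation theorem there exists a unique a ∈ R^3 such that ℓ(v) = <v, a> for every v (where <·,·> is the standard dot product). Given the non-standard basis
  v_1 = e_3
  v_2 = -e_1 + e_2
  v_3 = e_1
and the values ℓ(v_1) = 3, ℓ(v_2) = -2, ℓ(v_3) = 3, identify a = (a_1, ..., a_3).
a = (3, 1, 3)

Write a = (a_1, ..., a_3) in the standard basis. For each basis vector v_i, ℓ(v_i) = <v_i, a> is a linear equation in the a_j's. Collect the n equations into a matrix system V a = ℓ, where row i of V is v_i (expressed in the standard basis). Since V is invertible (lower-triangular with 1s on the diagonal, up to permutation), solve by back-substitution:
  V =
[[0, 0, 1],
 [-1, 1, 0],
 [1, 0, 0]]
  V a = (3, -2, 3)
Solving gives a = (3, 1, 3).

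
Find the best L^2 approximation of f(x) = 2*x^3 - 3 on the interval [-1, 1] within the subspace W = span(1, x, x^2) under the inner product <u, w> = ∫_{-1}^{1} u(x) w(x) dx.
g(x) = 6*x/5 - 3

The best approximation g ∈ W is the orthogonal projection of f onto W. Writing g = a_0 + a_1 x + a_2 x^2, the coefficients solve the normal equations G · a = b where
  G_{ij} = <φ_i, φ_j> and b_i = <f, φ_i>, with φ_0 = 1, φ_1 = x, φ_2 = x^2.
G =
  [2, 0, 2/3]
  [0, 2/3, 0]
  [2/3, 0, 2/5],
b = (-6, 4/5, -2).
Solving gives a_0 = -3, a_1 = 6/5, a_2 = 0, so
  g(x) = 6*x/5 - 3.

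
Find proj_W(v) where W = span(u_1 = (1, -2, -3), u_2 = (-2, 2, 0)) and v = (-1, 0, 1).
proj_W(v) = (-7/19, 12/19, 15/19)

Set up U = [u_1 | ... | u_2] ∈ R^(3×2). The projector onto W = col(U) is P = U (U^T U)^(-1) U^T.
Compute U^T U =
  [14, -6]
  [-6, 8],
and U^T v = (-4, 2).
Solve U^T U · c = U^T v for the coefficients: c = (-5/19, 1/19). The projection is proj_W(v) = U c.
Check: (v - proj_W(v)) · u_1 = 0  (should be 0).
Check: (v - proj_W(v)) · u_2 = 0  (should be 0).
Result: proj_W(v) = (-7/19, 12/19, 15/19).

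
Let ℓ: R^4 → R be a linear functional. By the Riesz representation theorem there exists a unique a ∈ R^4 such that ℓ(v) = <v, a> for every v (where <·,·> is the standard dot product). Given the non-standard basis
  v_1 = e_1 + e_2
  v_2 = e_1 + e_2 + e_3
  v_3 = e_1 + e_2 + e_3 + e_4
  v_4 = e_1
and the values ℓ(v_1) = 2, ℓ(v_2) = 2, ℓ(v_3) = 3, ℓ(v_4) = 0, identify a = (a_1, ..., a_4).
a = (0, 2, 0, 1)

Write a = (a_1, ..., a_4) in the standard basis. For each basis vector v_i, ℓ(v_i) = <v_i, a> is a linear equation in the a_j's. Collect the n equations into a matrix system V a = ℓ, where row i of V is v_i (expressed in the standard basis). Since V is invertible (lower-triangular with 1s on the diagonal, up to permutation), solve by back-substitution:
  V =
[[1, 1, 0, 0],
 [1, 1, 1, 0],
 [1, 1, 1, 1],
 [1, 0, 0, 0]]
  V a = (2, 2, 3, 0)
Solving gives a = (0, 2, 0, 1).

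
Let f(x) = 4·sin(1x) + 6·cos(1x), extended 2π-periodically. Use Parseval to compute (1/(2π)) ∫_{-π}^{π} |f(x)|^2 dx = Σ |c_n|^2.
Σ |c_n|^2 = 26

Expand |f|^2 and use orthogonality of {sin(nx), cos(mx)} on [-π, π]:
  ∫_{-π}^{π} sin(nx)^2 dx = π, ∫ cos(mx)^2 dx = π, and cross terms integrate to 0.
So ∫_{-π}^{π} f(x)^2 dx = 4^2 · π + 6^2 · π = (16 + 36)π.
Divide by 2π: (16 + 36)/2 = 26.
By Parseval, this equals Σ |c_n|^2.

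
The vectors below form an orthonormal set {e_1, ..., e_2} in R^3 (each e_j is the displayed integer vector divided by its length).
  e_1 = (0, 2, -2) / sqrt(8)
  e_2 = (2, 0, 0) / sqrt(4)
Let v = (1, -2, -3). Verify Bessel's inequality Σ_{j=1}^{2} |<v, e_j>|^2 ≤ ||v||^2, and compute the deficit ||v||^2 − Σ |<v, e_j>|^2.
Σ |<v, e_j>|^2 = 3/2; ||v||^2 = 14; deficit = 25/2

Write each e_j = u_j / sqrt(<u_j, u_j>) where u_j is the displayed integer vector. Then <v, e_j> = <v, u_j> / sqrt(<u_j, u_j>), so |<v, e_j>|^2 = <v, u_j>^2 / <u_j, u_j>.
Coefficients: <v, e_1> = 2/sqrt(8), <v, e_2> = 2/sqrt(4).
Square and sum: Σ |<v, e_j>|^2 = 3/2.
Compute ||v||^2 = v·v = 14.
Deficit = 14 − 3/2 = 25/2 ≥ 0, confirming Bessel's inequality. (The deficit equals ||v − Σ <v,e_j> e_j||^2, the squared distance from v to span{e_j}.)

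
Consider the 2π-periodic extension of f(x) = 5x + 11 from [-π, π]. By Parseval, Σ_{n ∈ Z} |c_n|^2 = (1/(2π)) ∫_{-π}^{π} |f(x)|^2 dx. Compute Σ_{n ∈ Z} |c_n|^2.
Σ |c_n|^2 = 25π^2/3 + 121

Expand and integrate term by term over [-π, π]:
  ∫ (5x)^2 dx = 25·(2π^3/3); ∫ 2·5·(11)·x dx = 0 (odd integrand); ∫ 11^2 dx = 121·2π.
So (1/(2π)) ∫_{-π}^{π} (5x + 11)^2 dx = 25π^2/3 + 121 = 25π^2/3 + 121.
Parseval ⇒ Σ |c_n|^2 = 25π^2/3 + 121.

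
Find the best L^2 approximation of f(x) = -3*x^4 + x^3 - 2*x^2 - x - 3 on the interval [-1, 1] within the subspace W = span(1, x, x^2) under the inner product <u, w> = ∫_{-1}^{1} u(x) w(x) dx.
g(x) = -32*x^2/7 - 2*x/5 - 96/35

The best approximation g ∈ W is the orthogonal projection of f onto W. Writing g = a_0 + a_1 x + a_2 x^2, the coefficients solve the normal equations G · a = b where
  G_{ij} = <φ_i, φ_j> and b_i = <f, φ_i>, with φ_0 = 1, φ_1 = x, φ_2 = x^2.
G =
  [2, 0, 2/3]
  [0, 2/3, 0]
  [2/3, 0, 2/5],
b = (-128/15, -4/15, -128/35).
Solving gives a_0 = -96/35, a_1 = -2/5, a_2 = -32/7, so
  g(x) = -32*x^2/7 - 2*x/5 - 96/35.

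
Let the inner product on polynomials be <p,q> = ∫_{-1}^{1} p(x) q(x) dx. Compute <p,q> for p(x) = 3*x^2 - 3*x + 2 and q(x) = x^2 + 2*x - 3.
<p,q> = -292/15

Expand the product: p(x)·q(x) = 3*x^4 + 3*x^3 - 13*x^2 + 13*x - 6.
∫_{-1}^{1} of each monomial x^k gives [2/(k+1) if k even, 0 if k odd]. Integrating term-by-term (or equivalently evaluating the antiderivative F(x) = 3*x^5/5 + 3*x^4/4 - 13*x^3/3 + 13*x^2/2 - 6*x at the endpoints):
  F(1) − F(−1) = -149/60 − (1019/60) = -292/15.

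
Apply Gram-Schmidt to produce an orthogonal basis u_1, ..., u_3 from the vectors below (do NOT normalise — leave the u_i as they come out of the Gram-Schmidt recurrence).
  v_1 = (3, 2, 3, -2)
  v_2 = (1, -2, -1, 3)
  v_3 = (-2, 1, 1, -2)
Orthogonal basis:
  u_1 = (3, 2, 3, -2)
  u_2 = (28/13, -16/13, 2/13, 29/13)
  u_3 = (-129/290, -46/145, 229/290, 1/5)

Apply the Gram-Schmidt recurrence
  u_1 = v_1
  u_i = v_i − Σ_{j<i} ((v_i · u_j) / (u_j · u_j)) · u_j.

Step by step this gives:
  u_1 = (3, 2, 3, -2)
  u_2 = (28/13, -16/13, 2/13, 29/13)
  u_3 = (-129/290, -46/145, 229/290, 1/5)

Orthogonality check:
  u_2 · u_1 = 0 (should be 0)
  u_3 · u_1 = 0 (should be 0)
  u_3 · u_2 = 0 (should be 0)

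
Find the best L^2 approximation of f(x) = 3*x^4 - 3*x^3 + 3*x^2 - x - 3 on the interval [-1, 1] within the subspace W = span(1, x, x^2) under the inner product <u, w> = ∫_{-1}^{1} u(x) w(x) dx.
g(x) = 39*x^2/7 - 14*x/5 - 114/35

The best approximation g ∈ W is the orthogonal projection of f onto W. Writing g = a_0 + a_1 x + a_2 x^2, the coefficients solve the normal equations G · a = b where
  G_{ij} = <φ_i, φ_j> and b_i = <f, φ_i>, with φ_0 = 1, φ_1 = x, φ_2 = x^2.
G =
  [2, 0, 2/3]
  [0, 2/3, 0]
  [2/3, 0, 2/5],
b = (-14/5, -28/15, 2/35).
Solving gives a_0 = -114/35, a_1 = -14/5, a_2 = 39/7, so
  g(x) = 39*x^2/7 - 14*x/5 - 114/35.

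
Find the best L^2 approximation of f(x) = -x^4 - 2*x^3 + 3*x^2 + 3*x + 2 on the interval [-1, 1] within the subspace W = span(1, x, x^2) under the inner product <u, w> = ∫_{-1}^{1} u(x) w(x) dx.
g(x) = 15*x^2/7 + 9*x/5 + 73/35

The best approximation g ∈ W is the orthogonal projection of f onto W. Writing g = a_0 + a_1 x + a_2 x^2, the coefficients solve the normal equations G · a = b where
  G_{ij} = <φ_i, φ_j> and b_i = <f, φ_i>, with φ_0 = 1, φ_1 = x, φ_2 = x^2.
G =
  [2, 0, 2/3]
  [0, 2/3, 0]
  [2/3, 0, 2/5],
b = (28/5, 6/5, 236/105).
Solving gives a_0 = 73/35, a_1 = 9/5, a_2 = 15/7, so
  g(x) = 15*x^2/7 + 9*x/5 + 73/35.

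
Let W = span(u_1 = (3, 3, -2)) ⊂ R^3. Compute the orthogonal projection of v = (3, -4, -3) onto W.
proj_W(v) = (9/22, 9/22, -3/11)

Set up U = [u_1 | ... | u_1] ∈ R^(3×1). The projector onto W = col(U) is P = U (U^T U)^(-1) U^T.
Compute U^T U =
  [22],
and U^T v = (3).
Solve U^T U · c = U^T v for the coefficients: c = (3/22). The projection is proj_W(v) = U c.
Check: (v - proj_W(v)) · u_1 = 0  (should be 0).
Result: proj_W(v) = (9/22, 9/22, -3/11).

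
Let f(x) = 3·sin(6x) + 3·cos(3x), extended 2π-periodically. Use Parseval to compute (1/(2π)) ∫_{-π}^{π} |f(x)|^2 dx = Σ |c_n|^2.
Σ |c_n|^2 = 9

Expand |f|^2 and use orthogonality of {sin(nx), cos(mx)} on [-π, π]:
  ∫_{-π}^{π} sin(nx)^2 dx = π, ∫ cos(mx)^2 dx = π, and cross terms integrate to 0.
So ∫_{-π}^{π} f(x)^2 dx = 3^2 · π + 3^2 · π = (9 + 9)π.
Divide by 2π: (9 + 9)/2 = 9.
By Parseval, this equals Σ |c_n|^2.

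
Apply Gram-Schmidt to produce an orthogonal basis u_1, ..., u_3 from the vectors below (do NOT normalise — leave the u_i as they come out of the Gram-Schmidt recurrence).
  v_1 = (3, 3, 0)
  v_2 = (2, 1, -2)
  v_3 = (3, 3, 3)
Orthogonal basis:
  u_1 = (3, 3, 0)
  u_2 = (1/2, -1/2, -2)
  u_3 = (2/3, -2/3, 1/3)

Apply the Gram-Schmidt recurrence
  u_1 = v_1
  u_i = v_i − Σ_{j<i} ((v_i · u_j) / (u_j · u_j)) · u_j.

Step by step this gives:
  u_1 = (3, 3, 0)
  u_2 = (1/2, -1/2, -2)
  u_3 = (2/3, -2/3, 1/3)

Orthogonality check:
  u_2 · u_1 = 0 (should be 0)
  u_3 · u_1 = 0 (should be 0)
  u_3 · u_2 = 0 (should be 0)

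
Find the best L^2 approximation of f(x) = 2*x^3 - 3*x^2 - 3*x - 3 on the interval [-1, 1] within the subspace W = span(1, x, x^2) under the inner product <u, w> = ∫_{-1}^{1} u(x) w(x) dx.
g(x) = -3*x^2 - 9*x/5 - 3

The best approximation g ∈ W is the orthogonal projection of f onto W. Writing g = a_0 + a_1 x + a_2 x^2, the coefficients solve the normal equations G · a = b where
  G_{ij} = <φ_i, φ_j> and b_i = <f, φ_i>, with φ_0 = 1, φ_1 = x, φ_2 = x^2.
G =
  [2, 0, 2/3]
  [0, 2/3, 0]
  [2/3, 0, 2/5],
b = (-8, -6/5, -16/5).
Solving gives a_0 = -3, a_1 = -9/5, a_2 = -3, so
  g(x) = -3*x^2 - 9*x/5 - 3.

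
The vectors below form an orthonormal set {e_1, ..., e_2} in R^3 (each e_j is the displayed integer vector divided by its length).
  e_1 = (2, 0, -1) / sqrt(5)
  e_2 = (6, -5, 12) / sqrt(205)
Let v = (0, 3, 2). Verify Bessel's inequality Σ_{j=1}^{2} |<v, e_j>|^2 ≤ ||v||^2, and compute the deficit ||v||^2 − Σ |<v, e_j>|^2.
Σ |<v, e_j>|^2 = 49/41; ||v||^2 = 13; deficit = 484/41

Write each e_j = u_j / sqrt(<u_j, u_j>) where u_j is the displayed integer vector. Then <v, e_j> = <v, u_j> / sqrt(<u_j, u_j>), so |<v, e_j>|^2 = <v, u_j>^2 / <u_j, u_j>.
Coefficients: <v, e_1> = -2/sqrt(5), <v, e_2> = 9/sqrt(205).
Square and sum: Σ |<v, e_j>|^2 = 49/41.
Compute ||v||^2 = v·v = 13.
Deficit = 13 − 49/41 = 484/41 ≥ 0, confirming Bessel's inequality. (The deficit equals ||v − Σ <v,e_j> e_j||^2, the squared distance from v to span{e_j}.)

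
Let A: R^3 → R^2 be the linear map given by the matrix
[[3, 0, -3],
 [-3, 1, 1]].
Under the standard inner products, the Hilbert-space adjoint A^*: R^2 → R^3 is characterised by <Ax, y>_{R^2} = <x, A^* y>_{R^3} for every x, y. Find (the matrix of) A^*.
A^* = A^T =
[[3, -3],
 [0, 1],
 [-3, 1]]

For real matrices with standard dot products, the defining identity <Ax, y> = <x, A^* y> gives (Ax)^T y = x^T (A^*) y, i.e. x^T A^T y = x^T (A^*) y. Since this holds for all x, y, we must have A^* = A^T. Therefore
A^* =
[[3, -3],
 [0, 1],
 [-3, 1]].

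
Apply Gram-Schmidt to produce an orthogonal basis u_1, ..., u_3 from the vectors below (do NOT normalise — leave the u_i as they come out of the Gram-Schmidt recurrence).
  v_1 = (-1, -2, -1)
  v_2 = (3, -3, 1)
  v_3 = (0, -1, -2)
Orthogonal basis:
  u_1 = (-1, -2, -1)
  u_2 = (10/3, -7/3, 4/3)
  u_3 = (8/11, 16/55, -72/55)

Apply the Gram-Schmidt recurrence
  u_1 = v_1
  u_i = v_i − Σ_{j<i} ((v_i · u_j) / (u_j · u_j)) · u_j.

Step by step this gives:
  u_1 = (-1, -2, -1)
  u_2 = (10/3, -7/3, 4/3)
  u_3 = (8/11, 16/55, -72/55)

Orthogonality check:
  u_2 · u_1 = 0 (should be 0)
  u_3 · u_1 = 0 (should be 0)
  u_3 · u_2 = 0 (should be 0)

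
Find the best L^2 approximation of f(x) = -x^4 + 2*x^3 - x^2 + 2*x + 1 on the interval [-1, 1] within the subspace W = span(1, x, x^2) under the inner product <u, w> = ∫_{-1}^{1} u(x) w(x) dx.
g(x) = -13*x^2/7 + 16*x/5 + 38/35

The best approximation g ∈ W is the orthogonal projection of f onto W. Writing g = a_0 + a_1 x + a_2 x^2, the coefficients solve the normal equations G · a = b where
  G_{ij} = <φ_i, φ_j> and b_i = <f, φ_i>, with φ_0 = 1, φ_1 = x, φ_2 = x^2.
G =
  [2, 0, 2/3]
  [0, 2/3, 0]
  [2/3, 0, 2/5],
b = (14/15, 32/15, -2/105).
Solving gives a_0 = 38/35, a_1 = 16/5, a_2 = -13/7, so
  g(x) = -13*x^2/7 + 16*x/5 + 38/35.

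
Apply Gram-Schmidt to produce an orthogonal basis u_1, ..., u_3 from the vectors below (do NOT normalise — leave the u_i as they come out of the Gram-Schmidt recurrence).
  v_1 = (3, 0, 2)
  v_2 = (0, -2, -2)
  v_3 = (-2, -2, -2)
Orthogonal basis:
  u_1 = (3, 0, 2)
  u_2 = (12/13, -2, -18/13)
  u_3 = (-4/11, -6/11, 6/11)

Apply the Gram-Schmidt recurrence
  u_1 = v_1
  u_i = v_i − Σ_{j<i} ((v_i · u_j) / (u_j · u_j)) · u_j.

Step by step this gives:
  u_1 = (3, 0, 2)
  u_2 = (12/13, -2, -18/13)
  u_3 = (-4/11, -6/11, 6/11)

Orthogonality check:
  u_2 · u_1 = 0 (should be 0)
  u_3 · u_1 = 0 (should be 0)
  u_3 · u_2 = 0 (should be 0)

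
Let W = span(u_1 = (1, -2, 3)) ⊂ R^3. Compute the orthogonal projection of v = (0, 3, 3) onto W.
proj_W(v) = (3/14, -3/7, 9/14)

Set up U = [u_1 | ... | u_1] ∈ R^(3×1). The projector onto W = col(U) is P = U (U^T U)^(-1) U^T.
Compute U^T U =
  [14],
and U^T v = (3).
Solve U^T U · c = U^T v for the coefficients: c = (3/14). The projection is proj_W(v) = U c.
Check: (v - proj_W(v)) · u_1 = 0  (should be 0).
Result: proj_W(v) = (3/14, -3/7, 9/14).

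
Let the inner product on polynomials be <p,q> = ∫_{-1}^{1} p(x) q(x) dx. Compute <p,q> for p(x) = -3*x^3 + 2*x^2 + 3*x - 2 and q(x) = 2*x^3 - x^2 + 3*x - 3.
<p,q> = 244/21

Expand the product: p(x)·q(x) = -6*x^6 + 7*x^5 - 5*x^4 + 8*x^3 + 5*x^2 - 15*x + 6.
∫_{-1}^{1} of each monomial x^k gives [2/(k+1) if k even, 0 if k odd]. Integrating term-by-term (or equivalently evaluating the antiderivative F(x) = -6*x^7/7 + 7*x^6/6 - x^5 + 2*x^4 + 5*x^3/3 - 15*x^2/2 + 6*x at the endpoints):
  F(1) − F(−1) = 31/21 − (-71/7) = 244/21.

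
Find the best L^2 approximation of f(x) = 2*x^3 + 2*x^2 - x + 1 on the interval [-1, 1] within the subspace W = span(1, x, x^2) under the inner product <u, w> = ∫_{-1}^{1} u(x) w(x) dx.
g(x) = 2*x^2 + x/5 + 1

The best approximation g ∈ W is the orthogonal projection of f onto W. Writing g = a_0 + a_1 x + a_2 x^2, the coefficients solve the normal equations G · a = b where
  G_{ij} = <φ_i, φ_j> and b_i = <f, φ_i>, with φ_0 = 1, φ_1 = x, φ_2 = x^2.
G =
  [2, 0, 2/3]
  [0, 2/3, 0]
  [2/3, 0, 2/5],
b = (10/3, 2/15, 22/15).
Solving gives a_0 = 1, a_1 = 1/5, a_2 = 2, so
  g(x) = 2*x^2 + x/5 + 1.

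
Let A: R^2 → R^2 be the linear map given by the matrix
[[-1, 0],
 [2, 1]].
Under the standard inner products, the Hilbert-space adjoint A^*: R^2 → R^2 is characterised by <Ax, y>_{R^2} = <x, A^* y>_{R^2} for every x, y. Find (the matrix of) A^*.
A^* = A^T =
[[-1, 2],
 [0, 1]]

For real matrices with standard dot products, the defining identity <Ax, y> = <x, A^* y> gives (Ax)^T y = x^T (A^*) y, i.e. x^T A^T y = x^T (A^*) y. Since this holds for all x, y, we must have A^* = A^T. Therefore
A^* =
[[-1, 2],
 [0, 1]].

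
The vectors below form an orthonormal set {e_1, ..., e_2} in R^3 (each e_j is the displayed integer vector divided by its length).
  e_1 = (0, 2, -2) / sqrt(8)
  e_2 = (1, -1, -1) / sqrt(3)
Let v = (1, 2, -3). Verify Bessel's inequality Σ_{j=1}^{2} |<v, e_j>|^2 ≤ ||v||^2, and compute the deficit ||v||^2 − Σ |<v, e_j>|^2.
Σ |<v, e_j>|^2 = 83/6; ||v||^2 = 14; deficit = 1/6

Write each e_j = u_j / sqrt(<u_j, u_j>) where u_j is the displayed integer vector. Then <v, e_j> = <v, u_j> / sqrt(<u_j, u_j>), so |<v, e_j>|^2 = <v, u_j>^2 / <u_j, u_j>.
Coefficients: <v, e_1> = 10/sqrt(8), <v, e_2> = 2/sqrt(3).
Square and sum: Σ |<v, e_j>|^2 = 83/6.
Compute ||v||^2 = v·v = 14.
Deficit = 14 − 83/6 = 1/6 ≥ 0, confirming Bessel's inequality. (The deficit equals ||v − Σ <v,e_j> e_j||^2, the squared distance from v to span{e_j}.)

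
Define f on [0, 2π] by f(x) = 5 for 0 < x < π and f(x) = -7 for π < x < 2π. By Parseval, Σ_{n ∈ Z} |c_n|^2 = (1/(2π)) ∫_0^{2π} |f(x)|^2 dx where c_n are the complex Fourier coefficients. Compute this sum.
Σ |c_n|^2 = 37

Parseval equates the L^2 energy of f (normalised by 1/(2π)) with the ℓ^2 sum of its Fourier coefficients: (1/(2π)) ∫_0^{2π} |f|^2 = Σ |c_n|^2.
Compute the left side: (1/(2π)) [∫_0^π 5^2 dx + ∫_π^{2π} (-7)^2 dx] = (1/(2π)) · (25π + 49π) = (25 + 49)/2 = 37.
So Σ_{n ∈ Z} |c_n|^2 = 37.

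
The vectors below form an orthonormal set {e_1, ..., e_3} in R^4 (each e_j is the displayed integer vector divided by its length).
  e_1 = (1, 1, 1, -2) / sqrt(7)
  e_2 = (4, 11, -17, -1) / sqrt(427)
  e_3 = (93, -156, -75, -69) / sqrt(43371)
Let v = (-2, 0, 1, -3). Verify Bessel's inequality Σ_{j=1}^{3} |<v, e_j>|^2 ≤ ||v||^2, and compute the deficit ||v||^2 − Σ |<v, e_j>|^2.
Σ |<v, e_j>|^2 = 377/79; ||v||^2 = 14; deficit = 729/79

Write each e_j = u_j / sqrt(<u_j, u_j>) where u_j is the displayed integer vector. Then <v, e_j> = <v, u_j> / sqrt(<u_j, u_j>), so |<v, e_j>|^2 = <v, u_j>^2 / <u_j, u_j>.
Coefficients: <v, e_1> = 5/sqrt(7), <v, e_2> = -22/sqrt(427), <v, e_3> = -54/sqrt(43371).
Square and sum: Σ |<v, e_j>|^2 = 377/79.
Compute ||v||^2 = v·v = 14.
Deficit = 14 − 377/79 = 729/79 ≥ 0, confirming Bessel's inequality. (The deficit equals ||v − Σ <v,e_j> e_j||^2, the squared distance from v to span{e_j}.)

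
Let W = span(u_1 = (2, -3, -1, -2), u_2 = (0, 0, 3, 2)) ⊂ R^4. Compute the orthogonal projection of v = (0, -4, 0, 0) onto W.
proj_W(v) = (312/185, -468/185, 96/185, -144/185)

Set up U = [u_1 | ... | u_2] ∈ R^(4×2). The projector onto W = col(U) is P = U (U^T U)^(-1) U^T.
Compute U^T U =
  [18, -7]
  [-7, 13],
and U^T v = (12, 0).
Solve U^T U · c = U^T v for the coefficients: c = (156/185, 84/185). The projection is proj_W(v) = U c.
Check: (v - proj_W(v)) · u_1 = 0  (should be 0).
Check: (v - proj_W(v)) · u_2 = 0  (should be 0).
Result: proj_W(v) = (312/185, -468/185, 96/185, -144/185).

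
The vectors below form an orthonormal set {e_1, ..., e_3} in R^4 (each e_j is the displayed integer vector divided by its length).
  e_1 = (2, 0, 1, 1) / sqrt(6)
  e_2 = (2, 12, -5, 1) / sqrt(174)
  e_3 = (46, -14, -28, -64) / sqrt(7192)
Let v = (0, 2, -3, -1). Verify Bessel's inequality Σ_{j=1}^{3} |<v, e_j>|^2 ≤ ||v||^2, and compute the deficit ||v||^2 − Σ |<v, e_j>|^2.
Σ |<v, e_j>|^2 = 402/31; ||v||^2 = 14; deficit = 32/31

Write each e_j = u_j / sqrt(<u_j, u_j>) where u_j is the displayed integer vector. Then <v, e_j> = <v, u_j> / sqrt(<u_j, u_j>), so |<v, e_j>|^2 = <v, u_j>^2 / <u_j, u_j>.
Coefficients: <v, e_1> = -4/sqrt(6), <v, e_2> = 38/sqrt(174), <v, e_3> = 120/sqrt(7192).
Square and sum: Σ |<v, e_j>|^2 = 402/31.
Compute ||v||^2 = v·v = 14.
Deficit = 14 − 402/31 = 32/31 ≥ 0, confirming Bessel's inequality. (The deficit equals ||v − Σ <v,e_j> e_j||^2, the squared distance from v to span{e_j}.)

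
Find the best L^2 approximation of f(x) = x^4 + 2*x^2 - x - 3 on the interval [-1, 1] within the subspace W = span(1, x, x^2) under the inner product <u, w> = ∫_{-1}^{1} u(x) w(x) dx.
g(x) = 20*x^2/7 - x - 108/35

The best approximation g ∈ W is the orthogonal projection of f onto W. Writing g = a_0 + a_1 x + a_2 x^2, the coefficients solve the normal equations G · a = b where
  G_{ij} = <φ_i, φ_j> and b_i = <f, φ_i>, with φ_0 = 1, φ_1 = x, φ_2 = x^2.
G =
  [2, 0, 2/3]
  [0, 2/3, 0]
  [2/3, 0, 2/5],
b = (-64/15, -2/3, -32/35).
Solving gives a_0 = -108/35, a_1 = -1, a_2 = 20/7, so
  g(x) = 20*x^2/7 - x - 108/35.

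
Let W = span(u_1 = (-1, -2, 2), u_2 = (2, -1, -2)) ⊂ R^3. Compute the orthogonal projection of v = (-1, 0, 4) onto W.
proj_W(v) = (-149/65, -28/65, 38/13)

Set up U = [u_1 | ... | u_2] ∈ R^(3×2). The projector onto W = col(U) is P = U (U^T U)^(-1) U^T.
Compute U^T U =
  [9, -4]
  [-4, 9],
and U^T v = (9, -10).
Solve U^T U · c = U^T v for the coefficients: c = (41/65, -54/65). The projection is proj_W(v) = U c.
Check: (v - proj_W(v)) · u_1 = 0  (should be 0).
Check: (v - proj_W(v)) · u_2 = 0  (should be 0).
Result: proj_W(v) = (-149/65, -28/65, 38/13).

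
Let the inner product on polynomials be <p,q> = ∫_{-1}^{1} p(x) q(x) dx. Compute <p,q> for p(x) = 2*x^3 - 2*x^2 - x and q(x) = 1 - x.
<p,q> = -22/15

Expand the product: p(x)·q(x) = -2*x^4 + 4*x^3 - x^2 - x.
∫_{-1}^{1} of each monomial x^k gives [2/(k+1) if k even, 0 if k odd]. Integrating term-by-term (or equivalently evaluating the antiderivative F(x) = -2*x^5/5 + x^4 - x^3/3 - x^2/2 at the endpoints):
  F(1) − F(−1) = -7/30 − (37/30) = -22/15.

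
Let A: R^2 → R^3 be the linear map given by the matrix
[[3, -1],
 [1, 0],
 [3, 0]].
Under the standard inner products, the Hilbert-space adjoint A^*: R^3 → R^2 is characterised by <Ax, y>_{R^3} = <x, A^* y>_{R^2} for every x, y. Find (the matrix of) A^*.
A^* = A^T =
[[3, 1, 3],
 [-1, 0, 0]]

For real matrices with standard dot products, the defining identity <Ax, y> = <x, A^* y> gives (Ax)^T y = x^T (A^*) y, i.e. x^T A^T y = x^T (A^*) y. Since this holds for all x, y, we must have A^* = A^T. Therefore
A^* =
[[3, 1, 3],
 [-1, 0, 0]].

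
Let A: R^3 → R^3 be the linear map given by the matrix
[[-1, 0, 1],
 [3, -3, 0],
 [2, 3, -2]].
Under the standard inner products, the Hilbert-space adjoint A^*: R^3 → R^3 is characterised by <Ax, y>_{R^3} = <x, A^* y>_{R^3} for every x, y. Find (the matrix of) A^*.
A^* = A^T =
[[-1, 3, 2],
 [0, -3, 3],
 [1, 0, -2]]

For real matrices with standard dot products, the defining identity <Ax, y> = <x, A^* y> gives (Ax)^T y = x^T (A^*) y, i.e. x^T A^T y = x^T (A^*) y. Since this holds for all x, y, we must have A^* = A^T. Therefore
A^* =
[[-1, 3, 2],
 [0, -3, 3],
 [1, 0, -2]].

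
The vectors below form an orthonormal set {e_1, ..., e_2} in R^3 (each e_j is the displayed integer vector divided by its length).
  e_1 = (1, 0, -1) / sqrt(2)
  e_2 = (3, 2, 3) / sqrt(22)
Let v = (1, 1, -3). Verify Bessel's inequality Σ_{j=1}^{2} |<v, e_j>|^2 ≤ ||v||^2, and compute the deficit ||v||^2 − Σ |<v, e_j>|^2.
Σ |<v, e_j>|^2 = 96/11; ||v||^2 = 11; deficit = 25/11

Write each e_j = u_j / sqrt(<u_j, u_j>) where u_j is the displayed integer vector. Then <v, e_j> = <v, u_j> / sqrt(<u_j, u_j>), so |<v, e_j>|^2 = <v, u_j>^2 / <u_j, u_j>.
Coefficients: <v, e_1> = 4/sqrt(2), <v, e_2> = -4/sqrt(22).
Square and sum: Σ |<v, e_j>|^2 = 96/11.
Compute ||v||^2 = v·v = 11.
Deficit = 11 − 96/11 = 25/11 ≥ 0, confirming Bessel's inequality. (The deficit equals ||v − Σ <v,e_j> e_j||^2, the squared distance from v to span{e_j}.)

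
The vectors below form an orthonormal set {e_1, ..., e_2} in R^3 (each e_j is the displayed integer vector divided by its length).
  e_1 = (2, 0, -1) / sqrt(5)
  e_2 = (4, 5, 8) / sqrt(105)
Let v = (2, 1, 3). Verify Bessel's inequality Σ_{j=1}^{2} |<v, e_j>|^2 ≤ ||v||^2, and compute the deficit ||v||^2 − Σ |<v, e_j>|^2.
Σ |<v, e_j>|^2 = 278/21; ||v||^2 = 14; deficit = 16/21

Write each e_j = u_j / sqrt(<u_j, u_j>) where u_j is the displayed integer vector. Then <v, e_j> = <v, u_j> / sqrt(<u_j, u_j>), so |<v, e_j>|^2 = <v, u_j>^2 / <u_j, u_j>.
Coefficients: <v, e_1> = 1/sqrt(5), <v, e_2> = 37/sqrt(105).
Square and sum: Σ |<v, e_j>|^2 = 278/21.
Compute ||v||^2 = v·v = 14.
Deficit = 14 − 278/21 = 16/21 ≥ 0, confirming Bessel's inequality. (The deficit equals ||v − Σ <v,e_j> e_j||^2, the squared distance from v to span{e_j}.)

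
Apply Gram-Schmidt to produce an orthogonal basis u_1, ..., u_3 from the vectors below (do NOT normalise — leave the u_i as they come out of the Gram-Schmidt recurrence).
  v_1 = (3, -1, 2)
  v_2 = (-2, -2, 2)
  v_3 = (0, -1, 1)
Orthogonal basis:
  u_1 = (3, -1, 2)
  u_2 = (-2, -2, 2)
  u_3 = (1/42, -5/42, -2/21)

Apply the Gram-Schmidt recurrence
  u_1 = v_1
  u_i = v_i − Σ_{j<i} ((v_i · u_j) / (u_j · u_j)) · u_j.

Step by step this gives:
  u_1 = (3, -1, 2)
  u_2 = (-2, -2, 2)
  u_3 = (1/42, -5/42, -2/21)

Orthogonality check:
  u_2 · u_1 = 0 (should be 0)
  u_3 · u_1 = 0 (should be 0)
  u_3 · u_2 = 0 (should be 0)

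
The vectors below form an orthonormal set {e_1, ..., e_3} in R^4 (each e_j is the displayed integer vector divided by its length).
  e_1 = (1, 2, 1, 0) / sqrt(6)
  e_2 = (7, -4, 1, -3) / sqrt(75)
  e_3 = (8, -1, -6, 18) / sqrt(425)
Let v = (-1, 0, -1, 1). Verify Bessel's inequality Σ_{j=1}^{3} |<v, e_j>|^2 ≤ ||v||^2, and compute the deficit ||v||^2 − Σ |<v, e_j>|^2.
Σ |<v, e_j>|^2 = 49/17; ||v||^2 = 3; deficit = 2/17

Write each e_j = u_j / sqrt(<u_j, u_j>) where u_j is the displayed integer vector. Then <v, e_j> = <v, u_j> / sqrt(<u_j, u_j>), so |<v, e_j>|^2 = <v, u_j>^2 / <u_j, u_j>.
Coefficients: <v, e_1> = -2/sqrt(6), <v, e_2> = -11/sqrt(75), <v, e_3> = 16/sqrt(425).
Square and sum: Σ |<v, e_j>|^2 = 49/17.
Compute ||v||^2 = v·v = 3.
Deficit = 3 − 49/17 = 2/17 ≥ 0, confirming Bessel's inequality. (The deficit equals ||v − Σ <v,e_j> e_j||^2, the squared distance from v to span{e_j}.)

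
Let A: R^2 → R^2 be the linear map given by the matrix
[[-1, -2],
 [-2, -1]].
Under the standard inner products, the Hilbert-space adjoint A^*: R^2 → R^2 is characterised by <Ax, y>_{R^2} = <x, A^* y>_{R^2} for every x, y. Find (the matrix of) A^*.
A^* = A^T =
[[-1, -2],
 [-2, -1]]

For real matrices with standard dot products, the defining identity <Ax, y> = <x, A^* y> gives (Ax)^T y = x^T (A^*) y, i.e. x^T A^T y = x^T (A^*) y. Since this holds for all x, y, we must have A^* = A^T. Therefore
A^* =
[[-1, -2],
 [-2, -1]].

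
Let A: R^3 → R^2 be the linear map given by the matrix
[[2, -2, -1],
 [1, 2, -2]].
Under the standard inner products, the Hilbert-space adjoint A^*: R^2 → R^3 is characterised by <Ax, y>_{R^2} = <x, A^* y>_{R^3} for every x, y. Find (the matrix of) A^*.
A^* = A^T =
[[2, 1],
 [-2, 2],
 [-1, -2]]

For real matrices with standard dot products, the defining identity <Ax, y> = <x, A^* y> gives (Ax)^T y = x^T (A^*) y, i.e. x^T A^T y = x^T (A^*) y. Since this holds for all x, y, we must have A^* = A^T. Therefore
A^* =
[[2, 1],
 [-2, 2],
 [-1, -2]].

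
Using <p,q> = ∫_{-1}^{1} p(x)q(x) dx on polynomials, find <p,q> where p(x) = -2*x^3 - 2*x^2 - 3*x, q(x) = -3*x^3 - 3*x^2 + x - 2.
<p,q> = 796/105

Expand the product: p(x)·q(x) = 6*x^6 + 12*x^5 + 13*x^4 + 11*x^3 + x^2 + 6*x.
∫_{-1}^{1} of each monomial x^k gives [2/(k+1) if k even, 0 if k odd]. Integrating term-by-term (or equivalently evaluating the antiderivative F(x) = 6*x^7/7 + 2*x^6 + 13*x^5/5 + 11*x^4/4 + x^3/3 + 3*x^2 at the endpoints):
  F(1) − F(−1) = 4847/420 − (1663/420) = 796/105.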